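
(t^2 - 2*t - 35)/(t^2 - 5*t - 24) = (-t^2 + 2*t + 35)/(-t^2 + 5*t + 24)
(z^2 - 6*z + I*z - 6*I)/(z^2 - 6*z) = (z + I)/z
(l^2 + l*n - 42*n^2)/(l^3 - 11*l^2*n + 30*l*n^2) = (l + 7*n)/(l*(l - 5*n))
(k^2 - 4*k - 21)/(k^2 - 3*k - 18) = (k - 7)/(k - 6)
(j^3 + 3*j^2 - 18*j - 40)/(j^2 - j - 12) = (j^2 + 7*j + 10)/(j + 3)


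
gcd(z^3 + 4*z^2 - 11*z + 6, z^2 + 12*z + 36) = z + 6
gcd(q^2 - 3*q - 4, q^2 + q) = q + 1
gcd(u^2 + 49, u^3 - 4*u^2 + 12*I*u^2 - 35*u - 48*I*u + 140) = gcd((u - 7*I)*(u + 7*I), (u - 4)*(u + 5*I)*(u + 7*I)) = u + 7*I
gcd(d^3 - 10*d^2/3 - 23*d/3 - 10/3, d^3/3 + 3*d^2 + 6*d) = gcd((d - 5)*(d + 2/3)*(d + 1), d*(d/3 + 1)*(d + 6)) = 1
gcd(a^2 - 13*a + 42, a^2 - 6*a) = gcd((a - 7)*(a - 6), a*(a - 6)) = a - 6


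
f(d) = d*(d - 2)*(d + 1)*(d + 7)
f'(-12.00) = -4118.00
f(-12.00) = 9240.00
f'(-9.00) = -1310.00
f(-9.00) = 1584.00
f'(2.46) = 110.20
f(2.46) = 37.04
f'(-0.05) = -13.06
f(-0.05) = 0.68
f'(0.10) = -15.62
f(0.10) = -1.48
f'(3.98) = 451.67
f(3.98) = 430.90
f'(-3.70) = 96.41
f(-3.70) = -187.91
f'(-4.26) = 80.10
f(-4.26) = -238.21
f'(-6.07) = -136.13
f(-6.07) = -230.97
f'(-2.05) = 64.08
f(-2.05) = -43.15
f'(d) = d*(d - 2)*(d + 1) + d*(d - 2)*(d + 7) + d*(d + 1)*(d + 7) + (d - 2)*(d + 1)*(d + 7)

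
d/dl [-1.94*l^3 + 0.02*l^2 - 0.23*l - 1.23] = -5.82*l^2 + 0.04*l - 0.23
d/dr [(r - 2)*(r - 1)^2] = (r - 1)*(3*r - 5)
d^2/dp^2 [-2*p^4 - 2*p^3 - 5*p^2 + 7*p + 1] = -24*p^2 - 12*p - 10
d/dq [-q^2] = -2*q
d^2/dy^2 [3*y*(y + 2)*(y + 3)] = 18*y + 30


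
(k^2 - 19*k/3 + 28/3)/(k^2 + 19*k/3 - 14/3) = (3*k^2 - 19*k + 28)/(3*k^2 + 19*k - 14)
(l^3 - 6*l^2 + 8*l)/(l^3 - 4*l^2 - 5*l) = (-l^2 + 6*l - 8)/(-l^2 + 4*l + 5)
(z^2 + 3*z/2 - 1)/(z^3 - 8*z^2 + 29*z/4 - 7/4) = 2*(z + 2)/(2*z^2 - 15*z + 7)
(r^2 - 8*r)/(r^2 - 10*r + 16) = r/(r - 2)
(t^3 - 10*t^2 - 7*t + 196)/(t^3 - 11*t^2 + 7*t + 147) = (t + 4)/(t + 3)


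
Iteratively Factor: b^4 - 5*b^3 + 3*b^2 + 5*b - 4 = (b - 4)*(b^3 - b^2 - b + 1) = (b - 4)*(b - 1)*(b^2 - 1) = (b - 4)*(b - 1)*(b + 1)*(b - 1)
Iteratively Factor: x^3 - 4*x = (x + 2)*(x^2 - 2*x) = x*(x + 2)*(x - 2)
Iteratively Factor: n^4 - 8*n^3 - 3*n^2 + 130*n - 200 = (n - 2)*(n^3 - 6*n^2 - 15*n + 100) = (n - 5)*(n - 2)*(n^2 - n - 20) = (n - 5)^2*(n - 2)*(n + 4)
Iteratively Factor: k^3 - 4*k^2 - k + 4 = (k - 1)*(k^2 - 3*k - 4) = (k - 1)*(k + 1)*(k - 4)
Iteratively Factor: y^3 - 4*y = (y - 2)*(y^2 + 2*y) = (y - 2)*(y + 2)*(y)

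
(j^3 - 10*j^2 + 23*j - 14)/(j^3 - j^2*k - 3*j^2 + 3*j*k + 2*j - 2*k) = (j - 7)/(j - k)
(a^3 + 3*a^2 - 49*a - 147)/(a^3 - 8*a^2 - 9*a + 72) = (a^2 - 49)/(a^2 - 11*a + 24)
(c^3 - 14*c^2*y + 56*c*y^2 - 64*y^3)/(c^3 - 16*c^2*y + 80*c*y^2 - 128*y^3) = (-c + 2*y)/(-c + 4*y)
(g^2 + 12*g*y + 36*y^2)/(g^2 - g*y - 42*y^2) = (-g - 6*y)/(-g + 7*y)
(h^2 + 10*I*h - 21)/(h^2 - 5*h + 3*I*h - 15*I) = (h + 7*I)/(h - 5)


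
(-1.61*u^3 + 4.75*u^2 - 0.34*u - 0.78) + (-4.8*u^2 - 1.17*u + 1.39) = -1.61*u^3 - 0.0499999999999998*u^2 - 1.51*u + 0.61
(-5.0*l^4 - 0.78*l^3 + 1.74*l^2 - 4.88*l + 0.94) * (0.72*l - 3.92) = -3.6*l^5 + 19.0384*l^4 + 4.3104*l^3 - 10.3344*l^2 + 19.8064*l - 3.6848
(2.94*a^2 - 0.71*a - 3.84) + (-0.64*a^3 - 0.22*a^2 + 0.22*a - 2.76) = -0.64*a^3 + 2.72*a^2 - 0.49*a - 6.6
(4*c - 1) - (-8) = 4*c + 7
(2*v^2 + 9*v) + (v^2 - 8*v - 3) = 3*v^2 + v - 3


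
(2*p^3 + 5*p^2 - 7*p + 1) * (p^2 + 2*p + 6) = 2*p^5 + 9*p^4 + 15*p^3 + 17*p^2 - 40*p + 6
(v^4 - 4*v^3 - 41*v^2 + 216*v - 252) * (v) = v^5 - 4*v^4 - 41*v^3 + 216*v^2 - 252*v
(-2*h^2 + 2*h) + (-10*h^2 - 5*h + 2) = -12*h^2 - 3*h + 2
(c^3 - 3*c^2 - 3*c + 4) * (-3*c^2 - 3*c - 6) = -3*c^5 + 6*c^4 + 12*c^3 + 15*c^2 + 6*c - 24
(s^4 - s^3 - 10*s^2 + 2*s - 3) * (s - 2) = s^5 - 3*s^4 - 8*s^3 + 22*s^2 - 7*s + 6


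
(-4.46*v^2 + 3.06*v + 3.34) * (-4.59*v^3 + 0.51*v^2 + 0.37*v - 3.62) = 20.4714*v^5 - 16.32*v^4 - 15.4202*v^3 + 18.9808*v^2 - 9.8414*v - 12.0908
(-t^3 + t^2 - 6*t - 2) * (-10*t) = 10*t^4 - 10*t^3 + 60*t^2 + 20*t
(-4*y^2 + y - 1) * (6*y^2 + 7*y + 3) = -24*y^4 - 22*y^3 - 11*y^2 - 4*y - 3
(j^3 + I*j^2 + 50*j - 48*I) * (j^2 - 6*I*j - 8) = j^5 - 5*I*j^4 + 48*j^3 - 356*I*j^2 - 688*j + 384*I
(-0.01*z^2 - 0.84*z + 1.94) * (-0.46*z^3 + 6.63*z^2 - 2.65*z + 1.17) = 0.0046*z^5 + 0.3201*z^4 - 6.4351*z^3 + 15.0765*z^2 - 6.1238*z + 2.2698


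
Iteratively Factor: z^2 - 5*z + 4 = (z - 4)*(z - 1)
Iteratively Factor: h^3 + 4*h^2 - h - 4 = (h + 1)*(h^2 + 3*h - 4) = (h - 1)*(h + 1)*(h + 4)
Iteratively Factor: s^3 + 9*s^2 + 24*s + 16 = (s + 4)*(s^2 + 5*s + 4) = (s + 4)^2*(s + 1)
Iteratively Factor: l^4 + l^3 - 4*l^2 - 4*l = (l + 2)*(l^3 - l^2 - 2*l) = (l - 2)*(l + 2)*(l^2 + l) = (l - 2)*(l + 1)*(l + 2)*(l)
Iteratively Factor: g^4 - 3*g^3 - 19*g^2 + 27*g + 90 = (g + 3)*(g^3 - 6*g^2 - g + 30) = (g - 3)*(g + 3)*(g^2 - 3*g - 10) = (g - 3)*(g + 2)*(g + 3)*(g - 5)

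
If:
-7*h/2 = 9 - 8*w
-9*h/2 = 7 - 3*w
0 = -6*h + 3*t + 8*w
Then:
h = -58/51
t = -604/153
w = 32/51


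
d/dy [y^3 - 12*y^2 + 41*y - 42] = 3*y^2 - 24*y + 41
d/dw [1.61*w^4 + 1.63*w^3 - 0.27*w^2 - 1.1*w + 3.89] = 6.44*w^3 + 4.89*w^2 - 0.54*w - 1.1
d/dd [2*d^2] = 4*d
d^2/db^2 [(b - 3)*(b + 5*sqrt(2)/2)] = 2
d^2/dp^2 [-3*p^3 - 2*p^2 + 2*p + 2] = -18*p - 4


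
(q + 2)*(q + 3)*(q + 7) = q^3 + 12*q^2 + 41*q + 42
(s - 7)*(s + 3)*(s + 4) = s^3 - 37*s - 84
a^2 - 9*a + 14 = (a - 7)*(a - 2)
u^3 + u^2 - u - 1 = (u - 1)*(u + 1)^2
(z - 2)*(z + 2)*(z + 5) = z^3 + 5*z^2 - 4*z - 20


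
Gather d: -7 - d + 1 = -d - 6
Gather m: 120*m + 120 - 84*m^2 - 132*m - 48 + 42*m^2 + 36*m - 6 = -42*m^2 + 24*m + 66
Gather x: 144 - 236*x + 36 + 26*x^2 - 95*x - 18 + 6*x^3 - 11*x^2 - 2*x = 6*x^3 + 15*x^2 - 333*x + 162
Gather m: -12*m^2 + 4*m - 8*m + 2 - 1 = -12*m^2 - 4*m + 1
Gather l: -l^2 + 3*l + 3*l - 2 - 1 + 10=-l^2 + 6*l + 7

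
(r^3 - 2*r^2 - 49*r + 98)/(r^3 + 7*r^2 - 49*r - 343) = (r - 2)/(r + 7)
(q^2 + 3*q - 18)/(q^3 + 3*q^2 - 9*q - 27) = (q + 6)/(q^2 + 6*q + 9)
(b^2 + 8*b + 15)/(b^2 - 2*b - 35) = (b + 3)/(b - 7)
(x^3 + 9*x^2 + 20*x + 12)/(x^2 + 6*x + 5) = (x^2 + 8*x + 12)/(x + 5)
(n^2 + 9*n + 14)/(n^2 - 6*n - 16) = (n + 7)/(n - 8)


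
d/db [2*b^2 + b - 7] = 4*b + 1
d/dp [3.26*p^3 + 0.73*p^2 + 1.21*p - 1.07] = 9.78*p^2 + 1.46*p + 1.21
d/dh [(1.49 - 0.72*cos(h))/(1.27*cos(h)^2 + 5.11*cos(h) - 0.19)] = (-0.9144*cos(h)^2 + 3.7846*cos(h) + 7.4771)*sin(h)/(1.6129*cos(h)^4 + 12.9794*cos(h)^3 + 25.6295*cos(h)^2 - 1.9418*cos(h) + 0.0361)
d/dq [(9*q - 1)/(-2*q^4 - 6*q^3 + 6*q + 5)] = (-18*q^4 - 54*q^3 + 54*q + 2*(9*q - 1)*(4*q^3 + 9*q^2 - 3) + 45)/(2*q^4 + 6*q^3 - 6*q - 5)^2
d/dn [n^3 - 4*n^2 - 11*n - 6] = 3*n^2 - 8*n - 11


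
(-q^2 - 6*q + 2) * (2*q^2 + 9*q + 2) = -2*q^4 - 21*q^3 - 52*q^2 + 6*q + 4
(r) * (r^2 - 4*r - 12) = r^3 - 4*r^2 - 12*r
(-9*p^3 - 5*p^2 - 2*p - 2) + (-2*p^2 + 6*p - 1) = -9*p^3 - 7*p^2 + 4*p - 3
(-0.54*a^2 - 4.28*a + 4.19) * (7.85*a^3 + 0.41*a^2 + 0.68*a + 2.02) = -4.239*a^5 - 33.8194*a^4 + 30.7695*a^3 - 2.2833*a^2 - 5.7964*a + 8.4638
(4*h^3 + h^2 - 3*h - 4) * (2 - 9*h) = -36*h^4 - h^3 + 29*h^2 + 30*h - 8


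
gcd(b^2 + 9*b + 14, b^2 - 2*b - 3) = 1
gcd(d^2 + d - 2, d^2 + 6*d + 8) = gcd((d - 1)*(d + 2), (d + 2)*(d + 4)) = d + 2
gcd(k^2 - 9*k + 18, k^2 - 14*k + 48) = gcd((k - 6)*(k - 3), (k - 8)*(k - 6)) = k - 6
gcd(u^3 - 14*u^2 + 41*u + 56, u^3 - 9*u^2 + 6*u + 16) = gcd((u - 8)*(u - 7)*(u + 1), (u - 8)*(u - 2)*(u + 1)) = u^2 - 7*u - 8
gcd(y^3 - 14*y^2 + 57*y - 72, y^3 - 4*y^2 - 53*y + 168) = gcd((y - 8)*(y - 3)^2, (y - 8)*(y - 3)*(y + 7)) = y^2 - 11*y + 24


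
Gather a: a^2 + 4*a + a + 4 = a^2 + 5*a + 4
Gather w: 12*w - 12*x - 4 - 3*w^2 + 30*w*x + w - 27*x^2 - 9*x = -3*w^2 + w*(30*x + 13) - 27*x^2 - 21*x - 4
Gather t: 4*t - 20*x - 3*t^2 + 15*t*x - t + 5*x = -3*t^2 + t*(15*x + 3) - 15*x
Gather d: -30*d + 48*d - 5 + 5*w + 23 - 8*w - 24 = 18*d - 3*w - 6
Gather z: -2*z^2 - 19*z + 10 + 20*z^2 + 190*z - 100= 18*z^2 + 171*z - 90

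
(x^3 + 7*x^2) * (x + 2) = x^4 + 9*x^3 + 14*x^2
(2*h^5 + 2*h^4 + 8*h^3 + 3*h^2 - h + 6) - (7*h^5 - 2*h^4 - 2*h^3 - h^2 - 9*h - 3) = -5*h^5 + 4*h^4 + 10*h^3 + 4*h^2 + 8*h + 9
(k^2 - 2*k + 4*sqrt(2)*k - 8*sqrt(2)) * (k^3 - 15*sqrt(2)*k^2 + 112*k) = k^5 - 11*sqrt(2)*k^4 - 2*k^4 - 8*k^3 + 22*sqrt(2)*k^3 + 16*k^2 + 448*sqrt(2)*k^2 - 896*sqrt(2)*k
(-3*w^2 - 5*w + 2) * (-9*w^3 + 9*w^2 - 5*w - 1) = 27*w^5 + 18*w^4 - 48*w^3 + 46*w^2 - 5*w - 2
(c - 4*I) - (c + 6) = -6 - 4*I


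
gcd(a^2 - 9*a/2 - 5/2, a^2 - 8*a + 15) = a - 5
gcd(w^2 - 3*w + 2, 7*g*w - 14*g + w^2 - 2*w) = w - 2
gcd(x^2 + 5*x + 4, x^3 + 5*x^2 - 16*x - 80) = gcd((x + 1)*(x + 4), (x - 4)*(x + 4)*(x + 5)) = x + 4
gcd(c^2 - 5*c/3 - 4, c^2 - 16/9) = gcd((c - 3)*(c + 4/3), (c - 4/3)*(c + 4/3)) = c + 4/3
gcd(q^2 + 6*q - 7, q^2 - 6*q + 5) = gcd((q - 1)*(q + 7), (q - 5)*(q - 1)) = q - 1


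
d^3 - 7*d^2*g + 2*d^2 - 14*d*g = d*(d + 2)*(d - 7*g)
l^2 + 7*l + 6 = (l + 1)*(l + 6)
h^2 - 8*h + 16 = (h - 4)^2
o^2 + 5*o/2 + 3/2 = (o + 1)*(o + 3/2)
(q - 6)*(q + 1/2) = q^2 - 11*q/2 - 3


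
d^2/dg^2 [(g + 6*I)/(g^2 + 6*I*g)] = 2/g^3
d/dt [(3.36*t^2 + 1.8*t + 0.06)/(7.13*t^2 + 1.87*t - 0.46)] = (-6.5508*t^2 - 3.9468*t - 0.9402)/(50.8369*t^4 + 26.6662*t^3 - 3.0627*t^2 - 1.7204*t + 0.2116)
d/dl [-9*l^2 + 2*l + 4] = 2 - 18*l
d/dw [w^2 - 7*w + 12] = 2*w - 7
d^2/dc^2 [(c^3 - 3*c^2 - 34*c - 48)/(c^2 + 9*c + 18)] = 112/(c^3 + 18*c^2 + 108*c + 216)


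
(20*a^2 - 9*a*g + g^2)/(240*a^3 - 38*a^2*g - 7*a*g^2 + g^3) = (4*a - g)/(48*a^2 + 2*a*g - g^2)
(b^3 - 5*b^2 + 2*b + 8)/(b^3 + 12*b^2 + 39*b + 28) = (b^2 - 6*b + 8)/(b^2 + 11*b + 28)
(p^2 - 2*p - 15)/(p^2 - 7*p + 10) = (p + 3)/(p - 2)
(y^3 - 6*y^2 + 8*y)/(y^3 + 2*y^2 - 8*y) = (y - 4)/(y + 4)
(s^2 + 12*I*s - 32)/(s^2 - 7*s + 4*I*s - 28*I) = (s + 8*I)/(s - 7)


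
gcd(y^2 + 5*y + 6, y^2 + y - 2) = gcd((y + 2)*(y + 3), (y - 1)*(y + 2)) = y + 2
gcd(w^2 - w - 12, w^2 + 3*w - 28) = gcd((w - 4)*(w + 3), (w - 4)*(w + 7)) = w - 4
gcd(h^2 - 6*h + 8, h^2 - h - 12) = h - 4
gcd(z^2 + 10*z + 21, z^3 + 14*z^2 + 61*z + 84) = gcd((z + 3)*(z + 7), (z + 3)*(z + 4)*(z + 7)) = z^2 + 10*z + 21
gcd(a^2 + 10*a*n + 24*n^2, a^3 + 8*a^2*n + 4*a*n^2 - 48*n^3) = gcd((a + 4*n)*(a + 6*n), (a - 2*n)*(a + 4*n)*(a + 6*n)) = a^2 + 10*a*n + 24*n^2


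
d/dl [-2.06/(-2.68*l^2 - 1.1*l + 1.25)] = (-11.0416*l - 2.266)/(2.68*l^2 + 1.1*l - 1.25)^2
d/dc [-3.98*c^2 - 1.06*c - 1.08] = -7.96*c - 1.06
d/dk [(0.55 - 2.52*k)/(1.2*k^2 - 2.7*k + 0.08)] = (3.024*k^2 - 1.32*k + 1.2834)/(1.44*k^4 - 6.48*k^3 + 7.482*k^2 - 0.432*k + 0.0064)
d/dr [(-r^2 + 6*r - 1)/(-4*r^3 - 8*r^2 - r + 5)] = (-4*r^4 + 48*r^3 + 37*r^2 - 26*r + 29)/(16*r^6 + 64*r^5 + 72*r^4 - 24*r^3 - 79*r^2 - 10*r + 25)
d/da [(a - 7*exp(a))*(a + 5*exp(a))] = -2*a*exp(a) + 2*a - 70*exp(2*a) - 2*exp(a)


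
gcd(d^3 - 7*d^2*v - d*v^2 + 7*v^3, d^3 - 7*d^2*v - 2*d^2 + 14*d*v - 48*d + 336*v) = -d + 7*v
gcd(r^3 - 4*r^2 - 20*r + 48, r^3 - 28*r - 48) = r^2 - 2*r - 24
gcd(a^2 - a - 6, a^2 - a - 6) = a^2 - a - 6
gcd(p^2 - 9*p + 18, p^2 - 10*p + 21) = p - 3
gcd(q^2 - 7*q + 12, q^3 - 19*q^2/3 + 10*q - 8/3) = q - 4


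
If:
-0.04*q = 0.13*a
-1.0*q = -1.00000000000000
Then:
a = -0.31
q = 1.00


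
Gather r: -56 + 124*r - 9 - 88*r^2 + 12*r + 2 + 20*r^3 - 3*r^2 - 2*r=20*r^3 - 91*r^2 + 134*r - 63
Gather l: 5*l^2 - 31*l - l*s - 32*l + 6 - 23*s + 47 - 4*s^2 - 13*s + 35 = 5*l^2 + l*(-s - 63) - 4*s^2 - 36*s + 88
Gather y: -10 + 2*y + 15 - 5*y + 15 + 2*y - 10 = 10 - y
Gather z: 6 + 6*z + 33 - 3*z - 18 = 3*z + 21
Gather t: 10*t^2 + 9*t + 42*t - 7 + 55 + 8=10*t^2 + 51*t + 56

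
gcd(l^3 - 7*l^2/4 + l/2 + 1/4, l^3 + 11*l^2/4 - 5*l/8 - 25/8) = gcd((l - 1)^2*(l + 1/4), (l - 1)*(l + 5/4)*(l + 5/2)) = l - 1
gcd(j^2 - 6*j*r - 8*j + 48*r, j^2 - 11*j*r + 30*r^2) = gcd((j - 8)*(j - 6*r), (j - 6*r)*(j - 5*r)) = -j + 6*r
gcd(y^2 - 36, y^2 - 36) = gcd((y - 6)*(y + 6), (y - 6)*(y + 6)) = y^2 - 36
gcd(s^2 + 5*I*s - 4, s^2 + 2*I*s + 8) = s + 4*I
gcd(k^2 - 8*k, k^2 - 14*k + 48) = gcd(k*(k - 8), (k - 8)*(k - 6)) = k - 8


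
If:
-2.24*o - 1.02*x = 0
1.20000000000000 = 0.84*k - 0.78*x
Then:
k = 0.928571428571429*x + 1.42857142857143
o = -0.455357142857143*x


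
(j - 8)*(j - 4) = j^2 - 12*j + 32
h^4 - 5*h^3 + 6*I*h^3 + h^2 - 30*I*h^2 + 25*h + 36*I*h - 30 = (h - 3)*(h - 2)*(h + I)*(h + 5*I)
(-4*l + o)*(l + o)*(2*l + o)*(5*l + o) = -40*l^4 - 58*l^3*o - 15*l^2*o^2 + 4*l*o^3 + o^4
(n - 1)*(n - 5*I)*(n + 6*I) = n^3 - n^2 + I*n^2 + 30*n - I*n - 30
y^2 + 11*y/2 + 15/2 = (y + 5/2)*(y + 3)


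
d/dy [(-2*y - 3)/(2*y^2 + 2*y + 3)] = 4*y*(y + 3)/(4*y^4 + 8*y^3 + 16*y^2 + 12*y + 9)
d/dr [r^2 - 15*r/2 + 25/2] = 2*r - 15/2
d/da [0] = 0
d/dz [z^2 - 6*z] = 2*z - 6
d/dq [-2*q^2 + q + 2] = 1 - 4*q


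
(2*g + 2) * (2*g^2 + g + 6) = 4*g^3 + 6*g^2 + 14*g + 12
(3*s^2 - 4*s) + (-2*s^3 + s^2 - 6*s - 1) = -2*s^3 + 4*s^2 - 10*s - 1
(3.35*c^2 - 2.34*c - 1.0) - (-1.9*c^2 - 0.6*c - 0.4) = 5.25*c^2 - 1.74*c - 0.6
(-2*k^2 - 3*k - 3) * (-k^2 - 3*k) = 2*k^4 + 9*k^3 + 12*k^2 + 9*k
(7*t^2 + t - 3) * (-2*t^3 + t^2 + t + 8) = -14*t^5 + 5*t^4 + 14*t^3 + 54*t^2 + 5*t - 24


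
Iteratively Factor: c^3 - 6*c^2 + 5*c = (c - 1)*(c^2 - 5*c) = c*(c - 1)*(c - 5)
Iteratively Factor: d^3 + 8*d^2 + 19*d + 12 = (d + 4)*(d^2 + 4*d + 3) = (d + 3)*(d + 4)*(d + 1)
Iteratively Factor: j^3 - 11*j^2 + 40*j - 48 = (j - 3)*(j^2 - 8*j + 16) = (j - 4)*(j - 3)*(j - 4)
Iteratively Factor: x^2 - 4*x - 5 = (x + 1)*(x - 5)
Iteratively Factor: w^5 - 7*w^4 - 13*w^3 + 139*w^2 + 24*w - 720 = (w + 3)*(w^4 - 10*w^3 + 17*w^2 + 88*w - 240) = (w - 5)*(w + 3)*(w^3 - 5*w^2 - 8*w + 48) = (w - 5)*(w - 4)*(w + 3)*(w^2 - w - 12) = (w - 5)*(w - 4)*(w + 3)^2*(w - 4)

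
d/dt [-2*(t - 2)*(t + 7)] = -4*t - 10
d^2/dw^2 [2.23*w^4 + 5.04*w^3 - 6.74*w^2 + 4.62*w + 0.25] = 26.76*w^2 + 30.24*w - 13.48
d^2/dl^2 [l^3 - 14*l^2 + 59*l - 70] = 6*l - 28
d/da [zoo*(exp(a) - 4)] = zoo*exp(a)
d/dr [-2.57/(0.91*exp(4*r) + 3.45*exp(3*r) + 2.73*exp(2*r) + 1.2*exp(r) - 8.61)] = (9.3548*exp(3*r) + 26.5995*exp(2*r) + 14.0322*exp(r) + 3.084)*exp(r)/(0.91*exp(4*r) + 3.45*exp(3*r) + 2.73*exp(2*r) + 1.2*exp(r) - 8.61)^2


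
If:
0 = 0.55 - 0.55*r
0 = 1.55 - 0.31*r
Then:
No Solution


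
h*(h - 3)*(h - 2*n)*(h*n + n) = h^4*n - 2*h^3*n^2 - 2*h^3*n + 4*h^2*n^2 - 3*h^2*n + 6*h*n^2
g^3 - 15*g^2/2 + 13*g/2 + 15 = (g - 6)*(g - 5/2)*(g + 1)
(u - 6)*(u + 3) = u^2 - 3*u - 18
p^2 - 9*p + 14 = (p - 7)*(p - 2)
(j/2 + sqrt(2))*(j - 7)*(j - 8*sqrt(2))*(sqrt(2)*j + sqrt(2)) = sqrt(2)*j^4/2 - 6*j^3 - 3*sqrt(2)*j^3 - 39*sqrt(2)*j^2/2 + 36*j^2 + 42*j + 96*sqrt(2)*j + 112*sqrt(2)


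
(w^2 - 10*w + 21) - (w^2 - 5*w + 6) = 15 - 5*w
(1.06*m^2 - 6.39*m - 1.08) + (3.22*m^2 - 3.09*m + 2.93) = 4.28*m^2 - 9.48*m + 1.85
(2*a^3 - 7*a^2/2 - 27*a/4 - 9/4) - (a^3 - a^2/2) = a^3 - 3*a^2 - 27*a/4 - 9/4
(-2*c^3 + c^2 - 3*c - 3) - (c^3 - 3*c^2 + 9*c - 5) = -3*c^3 + 4*c^2 - 12*c + 2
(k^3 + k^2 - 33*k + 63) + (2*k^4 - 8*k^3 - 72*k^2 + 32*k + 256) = 2*k^4 - 7*k^3 - 71*k^2 - k + 319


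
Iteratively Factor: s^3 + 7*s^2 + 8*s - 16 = (s + 4)*(s^2 + 3*s - 4) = (s - 1)*(s + 4)*(s + 4)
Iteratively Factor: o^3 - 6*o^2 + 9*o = (o - 3)*(o^2 - 3*o) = (o - 3)^2*(o)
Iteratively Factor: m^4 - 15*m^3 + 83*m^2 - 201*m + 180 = (m - 4)*(m^3 - 11*m^2 + 39*m - 45) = (m - 4)*(m - 3)*(m^2 - 8*m + 15) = (m - 5)*(m - 4)*(m - 3)*(m - 3)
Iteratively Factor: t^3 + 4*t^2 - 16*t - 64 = (t - 4)*(t^2 + 8*t + 16) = (t - 4)*(t + 4)*(t + 4)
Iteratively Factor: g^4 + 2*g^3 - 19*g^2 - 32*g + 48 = (g - 1)*(g^3 + 3*g^2 - 16*g - 48) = (g - 4)*(g - 1)*(g^2 + 7*g + 12) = (g - 4)*(g - 1)*(g + 4)*(g + 3)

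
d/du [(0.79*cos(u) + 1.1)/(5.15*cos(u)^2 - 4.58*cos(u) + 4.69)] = (4.0685*cos(u)^2 + 11.33*cos(u) - 8.7431)*sin(u)/(26.5225*cos(u)^4 - 47.174*cos(u)^3 + 69.2834*cos(u)^2 - 42.9604*cos(u) + 21.9961)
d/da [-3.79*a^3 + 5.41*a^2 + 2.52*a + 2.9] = -11.37*a^2 + 10.82*a + 2.52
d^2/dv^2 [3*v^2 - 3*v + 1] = 6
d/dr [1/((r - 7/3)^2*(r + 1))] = -(81*r - 9)/((r + 1)^2*(3*r - 7)^3)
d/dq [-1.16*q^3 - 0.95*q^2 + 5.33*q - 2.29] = -3.48*q^2 - 1.9*q + 5.33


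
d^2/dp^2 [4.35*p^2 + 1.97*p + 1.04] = 8.70000000000000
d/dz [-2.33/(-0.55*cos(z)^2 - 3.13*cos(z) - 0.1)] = (2.563*cos(z) + 7.2929)*sin(z)/(0.55*cos(z)^2 + 3.13*cos(z) + 0.1)^2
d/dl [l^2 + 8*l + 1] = 2*l + 8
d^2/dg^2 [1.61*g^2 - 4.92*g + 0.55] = 3.22000000000000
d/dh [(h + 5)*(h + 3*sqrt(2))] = 2*h + 3*sqrt(2) + 5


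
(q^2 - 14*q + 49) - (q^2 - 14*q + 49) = 0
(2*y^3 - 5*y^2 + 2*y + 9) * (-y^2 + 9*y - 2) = -2*y^5 + 23*y^4 - 51*y^3 + 19*y^2 + 77*y - 18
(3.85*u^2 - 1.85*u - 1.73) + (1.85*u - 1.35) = 3.85*u^2 - 3.08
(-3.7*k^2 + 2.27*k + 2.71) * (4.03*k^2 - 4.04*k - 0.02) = -14.911*k^4 + 24.0961*k^3 + 1.8245*k^2 - 10.9938*k - 0.0542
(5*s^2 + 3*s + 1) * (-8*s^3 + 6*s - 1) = -40*s^5 - 24*s^4 + 22*s^3 + 13*s^2 + 3*s - 1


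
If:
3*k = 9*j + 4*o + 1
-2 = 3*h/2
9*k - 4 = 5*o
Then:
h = -4/3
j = 1/27 - 7*o/27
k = 5*o/9 + 4/9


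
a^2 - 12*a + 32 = (a - 8)*(a - 4)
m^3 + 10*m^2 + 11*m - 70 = (m - 2)*(m + 5)*(m + 7)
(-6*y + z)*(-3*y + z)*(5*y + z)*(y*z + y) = 90*y^4*z + 90*y^4 - 27*y^3*z^2 - 27*y^3*z - 4*y^2*z^3 - 4*y^2*z^2 + y*z^4 + y*z^3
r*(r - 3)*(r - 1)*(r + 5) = r^4 + r^3 - 17*r^2 + 15*r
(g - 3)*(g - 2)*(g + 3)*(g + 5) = g^4 + 3*g^3 - 19*g^2 - 27*g + 90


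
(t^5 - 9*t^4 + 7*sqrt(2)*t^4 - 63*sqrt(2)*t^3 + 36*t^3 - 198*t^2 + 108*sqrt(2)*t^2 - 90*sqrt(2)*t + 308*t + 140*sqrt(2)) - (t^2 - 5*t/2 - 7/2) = t^5 - 9*t^4 + 7*sqrt(2)*t^4 - 63*sqrt(2)*t^3 + 36*t^3 - 199*t^2 + 108*sqrt(2)*t^2 - 90*sqrt(2)*t + 621*t/2 + 7/2 + 140*sqrt(2)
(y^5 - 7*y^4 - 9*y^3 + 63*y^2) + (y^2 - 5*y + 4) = y^5 - 7*y^4 - 9*y^3 + 64*y^2 - 5*y + 4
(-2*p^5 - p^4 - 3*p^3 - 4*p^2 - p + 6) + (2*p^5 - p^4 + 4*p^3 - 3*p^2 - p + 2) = -2*p^4 + p^3 - 7*p^2 - 2*p + 8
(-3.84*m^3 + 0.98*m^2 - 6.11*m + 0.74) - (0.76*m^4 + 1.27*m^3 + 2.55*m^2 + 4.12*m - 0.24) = -0.76*m^4 - 5.11*m^3 - 1.57*m^2 - 10.23*m + 0.98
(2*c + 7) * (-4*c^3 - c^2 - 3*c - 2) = -8*c^4 - 30*c^3 - 13*c^2 - 25*c - 14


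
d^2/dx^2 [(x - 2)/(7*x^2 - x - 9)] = 2*(3*(5 - 7*x)*(-7*x^2 + x + 9) - (x - 2)*(14*x - 1)^2)/(-7*x^2 + x + 9)^3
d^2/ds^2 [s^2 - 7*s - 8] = 2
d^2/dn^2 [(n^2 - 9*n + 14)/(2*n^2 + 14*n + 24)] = 2*(-8*n^3 + 3*n^2 + 309*n + 709)/(n^6 + 21*n^5 + 183*n^4 + 847*n^3 + 2196*n^2 + 3024*n + 1728)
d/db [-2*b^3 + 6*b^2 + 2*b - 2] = -6*b^2 + 12*b + 2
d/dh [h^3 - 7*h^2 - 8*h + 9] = 3*h^2 - 14*h - 8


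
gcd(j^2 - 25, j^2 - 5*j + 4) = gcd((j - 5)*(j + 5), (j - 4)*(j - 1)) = 1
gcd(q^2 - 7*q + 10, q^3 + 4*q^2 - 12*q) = q - 2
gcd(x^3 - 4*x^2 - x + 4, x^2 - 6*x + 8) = x - 4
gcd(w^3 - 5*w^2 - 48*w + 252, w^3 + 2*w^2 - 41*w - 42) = w^2 + w - 42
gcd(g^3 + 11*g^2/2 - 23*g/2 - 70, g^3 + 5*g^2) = g + 5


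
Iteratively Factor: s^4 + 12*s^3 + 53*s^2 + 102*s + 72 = (s + 4)*(s^3 + 8*s^2 + 21*s + 18) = (s + 3)*(s + 4)*(s^2 + 5*s + 6) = (s + 3)^2*(s + 4)*(s + 2)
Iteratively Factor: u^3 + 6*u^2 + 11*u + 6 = (u + 3)*(u^2 + 3*u + 2) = (u + 2)*(u + 3)*(u + 1)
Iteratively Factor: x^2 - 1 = (x + 1)*(x - 1)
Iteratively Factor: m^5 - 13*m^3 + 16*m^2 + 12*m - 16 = (m + 1)*(m^4 - m^3 - 12*m^2 + 28*m - 16) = (m - 2)*(m + 1)*(m^3 + m^2 - 10*m + 8) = (m - 2)^2*(m + 1)*(m^2 + 3*m - 4) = (m - 2)^2*(m - 1)*(m + 1)*(m + 4)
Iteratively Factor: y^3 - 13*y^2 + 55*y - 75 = (y - 3)*(y^2 - 10*y + 25) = (y - 5)*(y - 3)*(y - 5)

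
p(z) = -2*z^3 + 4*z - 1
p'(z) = 4 - 6*z^2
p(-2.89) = 35.72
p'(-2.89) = -46.11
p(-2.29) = 13.86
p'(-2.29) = -27.46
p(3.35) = -62.79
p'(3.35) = -63.34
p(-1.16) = -2.52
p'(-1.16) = -4.07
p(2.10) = -11.12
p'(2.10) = -22.46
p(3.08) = -47.12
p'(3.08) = -52.92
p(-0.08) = -1.32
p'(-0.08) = 3.96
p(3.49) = -72.06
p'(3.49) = -69.08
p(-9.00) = 1421.00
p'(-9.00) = -482.00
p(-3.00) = 41.00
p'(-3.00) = -50.00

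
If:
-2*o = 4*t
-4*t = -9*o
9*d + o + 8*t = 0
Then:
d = 0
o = 0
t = 0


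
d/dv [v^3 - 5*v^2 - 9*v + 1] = 3*v^2 - 10*v - 9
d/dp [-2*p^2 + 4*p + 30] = 4 - 4*p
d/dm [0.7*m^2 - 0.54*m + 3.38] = 1.4*m - 0.54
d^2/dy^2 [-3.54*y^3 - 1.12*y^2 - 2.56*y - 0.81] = -21.24*y - 2.24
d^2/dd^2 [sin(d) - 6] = -sin(d)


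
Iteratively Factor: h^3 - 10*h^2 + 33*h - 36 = (h - 3)*(h^2 - 7*h + 12) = (h - 3)^2*(h - 4)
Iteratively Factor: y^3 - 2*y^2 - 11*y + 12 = (y - 1)*(y^2 - y - 12) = (y - 4)*(y - 1)*(y + 3)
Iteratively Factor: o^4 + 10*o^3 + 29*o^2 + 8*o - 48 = (o + 3)*(o^3 + 7*o^2 + 8*o - 16) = (o + 3)*(o + 4)*(o^2 + 3*o - 4) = (o + 3)*(o + 4)^2*(o - 1)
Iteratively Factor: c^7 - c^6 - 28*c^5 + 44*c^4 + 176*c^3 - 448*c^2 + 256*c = (c - 1)*(c^6 - 28*c^4 + 16*c^3 + 192*c^2 - 256*c) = (c - 1)*(c + 4)*(c^5 - 4*c^4 - 12*c^3 + 64*c^2 - 64*c) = (c - 2)*(c - 1)*(c + 4)*(c^4 - 2*c^3 - 16*c^2 + 32*c) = (c - 4)*(c - 2)*(c - 1)*(c + 4)*(c^3 + 2*c^2 - 8*c) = c*(c - 4)*(c - 2)*(c - 1)*(c + 4)*(c^2 + 2*c - 8) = c*(c - 4)*(c - 2)*(c - 1)*(c + 4)^2*(c - 2)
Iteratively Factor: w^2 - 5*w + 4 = (w - 1)*(w - 4)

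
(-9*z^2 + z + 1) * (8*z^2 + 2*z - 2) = -72*z^4 - 10*z^3 + 28*z^2 - 2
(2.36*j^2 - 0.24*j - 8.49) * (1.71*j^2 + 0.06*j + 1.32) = 4.0356*j^4 - 0.2688*j^3 - 11.4171*j^2 - 0.8262*j - 11.2068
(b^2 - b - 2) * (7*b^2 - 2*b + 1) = 7*b^4 - 9*b^3 - 11*b^2 + 3*b - 2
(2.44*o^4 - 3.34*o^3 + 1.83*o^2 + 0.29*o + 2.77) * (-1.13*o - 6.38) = -2.7572*o^5 - 11.793*o^4 + 19.2413*o^3 - 12.0031*o^2 - 4.9803*o - 17.6726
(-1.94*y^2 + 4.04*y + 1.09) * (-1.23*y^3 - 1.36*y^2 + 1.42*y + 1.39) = 2.3862*y^5 - 2.3308*y^4 - 9.5899*y^3 + 1.5578*y^2 + 7.1634*y + 1.5151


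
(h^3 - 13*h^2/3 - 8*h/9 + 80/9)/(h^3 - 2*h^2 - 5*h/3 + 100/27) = 3*(h - 4)/(3*h - 5)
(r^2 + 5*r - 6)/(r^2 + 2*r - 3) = (r + 6)/(r + 3)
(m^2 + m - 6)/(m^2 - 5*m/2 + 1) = 2*(m + 3)/(2*m - 1)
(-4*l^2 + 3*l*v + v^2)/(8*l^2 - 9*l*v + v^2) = (4*l + v)/(-8*l + v)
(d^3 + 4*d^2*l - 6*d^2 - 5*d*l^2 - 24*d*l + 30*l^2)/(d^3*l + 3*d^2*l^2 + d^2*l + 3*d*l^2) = (d^3 + 4*d^2*l - 6*d^2 - 5*d*l^2 - 24*d*l + 30*l^2)/(d*l*(d^2 + 3*d*l + d + 3*l))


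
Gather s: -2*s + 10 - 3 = 7 - 2*s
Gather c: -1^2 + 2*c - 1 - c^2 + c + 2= -c^2 + 3*c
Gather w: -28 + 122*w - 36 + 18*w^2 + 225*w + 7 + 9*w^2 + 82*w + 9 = 27*w^2 + 429*w - 48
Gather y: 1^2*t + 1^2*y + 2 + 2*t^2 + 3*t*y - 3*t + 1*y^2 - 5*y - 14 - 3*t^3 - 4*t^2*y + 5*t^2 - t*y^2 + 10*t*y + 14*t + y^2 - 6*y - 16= -3*t^3 + 7*t^2 + 12*t + y^2*(2 - t) + y*(-4*t^2 + 13*t - 10) - 28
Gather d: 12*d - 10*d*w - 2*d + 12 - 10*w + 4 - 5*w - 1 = d*(10 - 10*w) - 15*w + 15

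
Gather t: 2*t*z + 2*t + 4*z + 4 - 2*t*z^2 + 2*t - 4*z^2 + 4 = t*(-2*z^2 + 2*z + 4) - 4*z^2 + 4*z + 8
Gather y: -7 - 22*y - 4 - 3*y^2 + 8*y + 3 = -3*y^2 - 14*y - 8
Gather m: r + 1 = r + 1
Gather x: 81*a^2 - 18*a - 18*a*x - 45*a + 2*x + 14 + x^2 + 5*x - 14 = 81*a^2 - 63*a + x^2 + x*(7 - 18*a)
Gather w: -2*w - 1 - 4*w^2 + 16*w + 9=-4*w^2 + 14*w + 8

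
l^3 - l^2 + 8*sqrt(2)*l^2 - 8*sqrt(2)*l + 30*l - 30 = (l - 1)*(l + 3*sqrt(2))*(l + 5*sqrt(2))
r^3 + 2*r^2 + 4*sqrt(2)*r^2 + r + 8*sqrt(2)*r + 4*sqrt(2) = (r + 1)^2*(r + 4*sqrt(2))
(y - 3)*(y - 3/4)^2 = y^3 - 9*y^2/2 + 81*y/16 - 27/16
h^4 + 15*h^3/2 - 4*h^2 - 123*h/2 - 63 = (h - 3)*(h + 3/2)*(h + 2)*(h + 7)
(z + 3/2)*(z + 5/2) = z^2 + 4*z + 15/4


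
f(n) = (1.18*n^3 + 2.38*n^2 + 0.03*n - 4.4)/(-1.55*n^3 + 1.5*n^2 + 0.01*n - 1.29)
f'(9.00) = 0.03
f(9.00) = -1.04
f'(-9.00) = 0.02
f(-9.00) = -0.54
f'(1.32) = -3.52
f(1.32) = -1.12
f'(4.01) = 0.18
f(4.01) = -1.43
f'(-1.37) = -1.25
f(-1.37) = -0.55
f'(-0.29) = -3.23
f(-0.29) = 3.75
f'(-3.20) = 0.07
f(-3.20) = -0.29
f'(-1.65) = -0.42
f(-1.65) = -0.34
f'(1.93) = -0.07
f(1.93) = -1.91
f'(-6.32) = 0.04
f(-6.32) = -0.46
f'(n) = (3.54*n^2 + 4.76*n + 0.03)/(-1.55*n^3 + 1.5*n^2 + 0.01*n - 1.29) + (4.65*n^2 - 3.0*n - 0.01)*(1.18*n^3 + 2.38*n^2 + 0.03*n - 4.4)/(-1.55*n^3 + 1.5*n^2 + 0.01*n - 1.29)^2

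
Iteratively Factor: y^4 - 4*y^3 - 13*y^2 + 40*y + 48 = (y - 4)*(y^3 - 13*y - 12) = (y - 4)*(y + 3)*(y^2 - 3*y - 4) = (y - 4)*(y + 1)*(y + 3)*(y - 4)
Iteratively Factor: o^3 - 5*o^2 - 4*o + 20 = (o - 5)*(o^2 - 4) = (o - 5)*(o - 2)*(o + 2)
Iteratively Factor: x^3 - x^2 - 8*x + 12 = (x + 3)*(x^2 - 4*x + 4) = (x - 2)*(x + 3)*(x - 2)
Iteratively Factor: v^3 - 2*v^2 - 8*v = (v)*(v^2 - 2*v - 8) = v*(v - 4)*(v + 2)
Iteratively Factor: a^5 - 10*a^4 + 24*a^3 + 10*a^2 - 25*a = (a - 1)*(a^4 - 9*a^3 + 15*a^2 + 25*a) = (a - 5)*(a - 1)*(a^3 - 4*a^2 - 5*a) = a*(a - 5)*(a - 1)*(a^2 - 4*a - 5) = a*(a - 5)*(a - 1)*(a + 1)*(a - 5)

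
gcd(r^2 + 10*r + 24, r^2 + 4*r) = r + 4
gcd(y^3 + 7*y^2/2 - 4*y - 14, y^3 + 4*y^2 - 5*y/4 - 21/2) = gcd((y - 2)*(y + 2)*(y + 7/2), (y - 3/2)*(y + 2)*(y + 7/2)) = y^2 + 11*y/2 + 7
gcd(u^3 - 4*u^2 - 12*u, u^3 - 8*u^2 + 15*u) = u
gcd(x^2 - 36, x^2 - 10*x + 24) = x - 6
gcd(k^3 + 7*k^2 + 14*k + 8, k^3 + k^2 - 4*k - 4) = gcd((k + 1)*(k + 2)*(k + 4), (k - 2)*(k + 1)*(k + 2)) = k^2 + 3*k + 2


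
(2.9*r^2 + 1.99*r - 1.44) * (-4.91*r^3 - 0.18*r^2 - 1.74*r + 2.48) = -14.239*r^5 - 10.2929*r^4 + 1.6662*r^3 + 3.9886*r^2 + 7.4408*r - 3.5712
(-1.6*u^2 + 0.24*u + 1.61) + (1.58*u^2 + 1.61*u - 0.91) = -0.02*u^2 + 1.85*u + 0.7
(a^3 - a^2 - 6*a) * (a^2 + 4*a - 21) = a^5 + 3*a^4 - 31*a^3 - 3*a^2 + 126*a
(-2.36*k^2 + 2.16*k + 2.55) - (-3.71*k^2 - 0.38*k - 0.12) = 1.35*k^2 + 2.54*k + 2.67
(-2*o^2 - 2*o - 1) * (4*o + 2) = -8*o^3 - 12*o^2 - 8*o - 2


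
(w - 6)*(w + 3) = w^2 - 3*w - 18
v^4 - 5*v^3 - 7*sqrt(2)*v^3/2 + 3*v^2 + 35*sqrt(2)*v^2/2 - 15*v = v*(v - 5)*(v - 3*sqrt(2))*(v - sqrt(2)/2)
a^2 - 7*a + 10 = (a - 5)*(a - 2)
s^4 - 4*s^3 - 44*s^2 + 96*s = s*(s - 8)*(s - 2)*(s + 6)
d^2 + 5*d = d*(d + 5)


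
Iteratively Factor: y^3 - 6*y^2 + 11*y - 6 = (y - 2)*(y^2 - 4*y + 3) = (y - 3)*(y - 2)*(y - 1)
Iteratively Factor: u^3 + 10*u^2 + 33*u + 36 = (u + 4)*(u^2 + 6*u + 9) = (u + 3)*(u + 4)*(u + 3)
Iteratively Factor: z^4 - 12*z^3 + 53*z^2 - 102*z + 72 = (z - 3)*(z^3 - 9*z^2 + 26*z - 24) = (z - 3)*(z - 2)*(z^2 - 7*z + 12) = (z - 4)*(z - 3)*(z - 2)*(z - 3)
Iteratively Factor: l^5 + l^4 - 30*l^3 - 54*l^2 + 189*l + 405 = (l + 3)*(l^4 - 2*l^3 - 24*l^2 + 18*l + 135) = (l + 3)^2*(l^3 - 5*l^2 - 9*l + 45) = (l - 5)*(l + 3)^2*(l^2 - 9) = (l - 5)*(l - 3)*(l + 3)^2*(l + 3)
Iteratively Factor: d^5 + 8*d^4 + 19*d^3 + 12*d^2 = (d + 4)*(d^4 + 4*d^3 + 3*d^2) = d*(d + 4)*(d^3 + 4*d^2 + 3*d) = d*(d + 3)*(d + 4)*(d^2 + d) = d*(d + 1)*(d + 3)*(d + 4)*(d)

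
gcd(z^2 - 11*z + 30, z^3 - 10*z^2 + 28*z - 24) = z - 6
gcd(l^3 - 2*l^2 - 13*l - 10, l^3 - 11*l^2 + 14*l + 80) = l^2 - 3*l - 10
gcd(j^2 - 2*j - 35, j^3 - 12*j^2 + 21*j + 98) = j - 7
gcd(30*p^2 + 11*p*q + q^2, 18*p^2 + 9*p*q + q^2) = 6*p + q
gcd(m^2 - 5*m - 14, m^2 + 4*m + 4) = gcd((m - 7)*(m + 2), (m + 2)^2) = m + 2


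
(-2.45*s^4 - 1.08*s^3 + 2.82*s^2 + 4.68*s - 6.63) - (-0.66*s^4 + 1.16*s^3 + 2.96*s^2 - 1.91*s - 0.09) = -1.79*s^4 - 2.24*s^3 - 0.14*s^2 + 6.59*s - 6.54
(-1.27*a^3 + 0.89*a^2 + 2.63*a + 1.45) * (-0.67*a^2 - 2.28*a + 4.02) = 0.8509*a^5 + 2.2993*a^4 - 8.8967*a^3 - 3.3901*a^2 + 7.2666*a + 5.829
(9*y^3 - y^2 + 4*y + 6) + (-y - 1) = 9*y^3 - y^2 + 3*y + 5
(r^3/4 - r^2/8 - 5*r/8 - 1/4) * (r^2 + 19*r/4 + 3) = r^5/4 + 17*r^4/16 - 15*r^3/32 - 115*r^2/32 - 49*r/16 - 3/4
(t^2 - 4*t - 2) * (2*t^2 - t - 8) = 2*t^4 - 9*t^3 - 8*t^2 + 34*t + 16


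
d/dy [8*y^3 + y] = 24*y^2 + 1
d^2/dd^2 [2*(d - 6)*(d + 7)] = 4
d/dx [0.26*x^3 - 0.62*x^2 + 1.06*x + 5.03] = 0.78*x^2 - 1.24*x + 1.06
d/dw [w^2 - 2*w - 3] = 2*w - 2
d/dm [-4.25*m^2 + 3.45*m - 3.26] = 3.45 - 8.5*m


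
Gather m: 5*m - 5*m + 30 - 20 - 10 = 0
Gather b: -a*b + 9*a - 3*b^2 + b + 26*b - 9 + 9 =9*a - 3*b^2 + b*(27 - a)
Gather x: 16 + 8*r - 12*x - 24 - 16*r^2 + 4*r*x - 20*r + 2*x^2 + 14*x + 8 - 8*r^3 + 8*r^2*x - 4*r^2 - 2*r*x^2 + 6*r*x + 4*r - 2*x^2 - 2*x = -8*r^3 - 20*r^2 - 2*r*x^2 - 8*r + x*(8*r^2 + 10*r)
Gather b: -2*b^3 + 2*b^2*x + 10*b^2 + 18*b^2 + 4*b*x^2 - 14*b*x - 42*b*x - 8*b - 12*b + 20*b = -2*b^3 + b^2*(2*x + 28) + b*(4*x^2 - 56*x)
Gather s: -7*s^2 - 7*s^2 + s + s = -14*s^2 + 2*s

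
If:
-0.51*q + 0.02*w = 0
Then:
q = 0.0392156862745098*w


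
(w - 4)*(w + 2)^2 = w^3 - 12*w - 16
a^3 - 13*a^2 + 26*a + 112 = (a - 8)*(a - 7)*(a + 2)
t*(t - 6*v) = t^2 - 6*t*v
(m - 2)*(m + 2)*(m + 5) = m^3 + 5*m^2 - 4*m - 20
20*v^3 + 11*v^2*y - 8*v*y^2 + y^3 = (-5*v + y)*(-4*v + y)*(v + y)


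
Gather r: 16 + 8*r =8*r + 16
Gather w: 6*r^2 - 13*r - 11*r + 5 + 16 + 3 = 6*r^2 - 24*r + 24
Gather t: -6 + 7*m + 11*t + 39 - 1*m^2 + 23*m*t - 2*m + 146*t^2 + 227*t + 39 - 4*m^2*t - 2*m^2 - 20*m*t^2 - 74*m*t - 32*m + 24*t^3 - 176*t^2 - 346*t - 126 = -3*m^2 - 27*m + 24*t^3 + t^2*(-20*m - 30) + t*(-4*m^2 - 51*m - 108) - 54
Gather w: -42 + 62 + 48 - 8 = 60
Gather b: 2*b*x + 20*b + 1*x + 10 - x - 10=b*(2*x + 20)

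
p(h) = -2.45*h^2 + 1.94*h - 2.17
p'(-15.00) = 75.44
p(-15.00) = -582.52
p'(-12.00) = 60.74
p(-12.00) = -378.25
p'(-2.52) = 14.29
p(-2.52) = -22.62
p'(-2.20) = 12.72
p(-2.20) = -18.30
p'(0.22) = 0.86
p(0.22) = -1.86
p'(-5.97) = 31.19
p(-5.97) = -101.07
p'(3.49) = -15.16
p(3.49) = -25.24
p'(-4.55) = 24.24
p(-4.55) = -61.72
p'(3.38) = -14.62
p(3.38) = -23.60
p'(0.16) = 1.16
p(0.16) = -1.92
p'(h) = 1.94 - 4.9*h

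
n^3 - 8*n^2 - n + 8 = (n - 8)*(n - 1)*(n + 1)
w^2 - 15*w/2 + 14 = (w - 4)*(w - 7/2)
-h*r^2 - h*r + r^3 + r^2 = r*(-h + r)*(r + 1)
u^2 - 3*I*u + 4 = (u - 4*I)*(u + I)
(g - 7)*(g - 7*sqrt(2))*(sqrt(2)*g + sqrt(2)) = sqrt(2)*g^3 - 14*g^2 - 6*sqrt(2)*g^2 - 7*sqrt(2)*g + 84*g + 98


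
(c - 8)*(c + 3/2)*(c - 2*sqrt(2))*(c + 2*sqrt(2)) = c^4 - 13*c^3/2 - 20*c^2 + 52*c + 96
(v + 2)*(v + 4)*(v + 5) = v^3 + 11*v^2 + 38*v + 40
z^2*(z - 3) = z^3 - 3*z^2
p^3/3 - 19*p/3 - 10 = (p/3 + 1)*(p - 5)*(p + 2)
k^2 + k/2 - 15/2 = (k - 5/2)*(k + 3)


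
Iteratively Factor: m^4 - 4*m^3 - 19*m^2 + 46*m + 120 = (m + 3)*(m^3 - 7*m^2 + 2*m + 40) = (m + 2)*(m + 3)*(m^2 - 9*m + 20) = (m - 4)*(m + 2)*(m + 3)*(m - 5)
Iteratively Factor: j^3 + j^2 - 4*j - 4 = (j - 2)*(j^2 + 3*j + 2) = (j - 2)*(j + 2)*(j + 1)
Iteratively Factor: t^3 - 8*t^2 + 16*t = (t)*(t^2 - 8*t + 16) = t*(t - 4)*(t - 4)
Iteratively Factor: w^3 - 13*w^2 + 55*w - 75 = (w - 3)*(w^2 - 10*w + 25) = (w - 5)*(w - 3)*(w - 5)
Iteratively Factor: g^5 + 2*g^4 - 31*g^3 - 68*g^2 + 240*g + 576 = (g + 3)*(g^4 - g^3 - 28*g^2 + 16*g + 192) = (g + 3)^2*(g^3 - 4*g^2 - 16*g + 64) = (g + 3)^2*(g + 4)*(g^2 - 8*g + 16) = (g - 4)*(g + 3)^2*(g + 4)*(g - 4)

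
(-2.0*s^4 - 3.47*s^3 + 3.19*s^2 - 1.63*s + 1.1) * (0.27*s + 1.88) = -0.54*s^5 - 4.6969*s^4 - 5.6623*s^3 + 5.5571*s^2 - 2.7674*s + 2.068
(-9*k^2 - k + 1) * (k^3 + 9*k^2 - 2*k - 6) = -9*k^5 - 82*k^4 + 10*k^3 + 65*k^2 + 4*k - 6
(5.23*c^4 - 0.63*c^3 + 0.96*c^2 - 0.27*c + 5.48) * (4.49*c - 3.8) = 23.4827*c^5 - 22.7027*c^4 + 6.7044*c^3 - 4.8603*c^2 + 25.6312*c - 20.824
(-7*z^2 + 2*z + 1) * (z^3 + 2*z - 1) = -7*z^5 + 2*z^4 - 13*z^3 + 11*z^2 - 1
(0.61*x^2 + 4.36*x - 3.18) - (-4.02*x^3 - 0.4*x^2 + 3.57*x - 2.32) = 4.02*x^3 + 1.01*x^2 + 0.79*x - 0.86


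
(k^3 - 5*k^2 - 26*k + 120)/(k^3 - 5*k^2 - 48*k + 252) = (k^2 + k - 20)/(k^2 + k - 42)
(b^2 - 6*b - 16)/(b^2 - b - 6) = (b - 8)/(b - 3)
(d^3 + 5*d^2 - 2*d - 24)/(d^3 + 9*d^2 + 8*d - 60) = (d^2 + 7*d + 12)/(d^2 + 11*d + 30)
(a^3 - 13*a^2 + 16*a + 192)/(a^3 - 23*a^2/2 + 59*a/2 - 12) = 2*(a^2 - 5*a - 24)/(2*a^2 - 7*a + 3)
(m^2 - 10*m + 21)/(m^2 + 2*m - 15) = (m - 7)/(m + 5)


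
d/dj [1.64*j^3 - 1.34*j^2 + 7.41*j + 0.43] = 4.92*j^2 - 2.68*j + 7.41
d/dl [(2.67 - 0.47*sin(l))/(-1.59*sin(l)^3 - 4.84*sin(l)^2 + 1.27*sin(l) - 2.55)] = (-1.4946*sin(l)^3 + 10.4611*sin(l)^2 + 25.8456*sin(l) - 2.1924)*cos(l)/(2.5281*sin(l)^6 + 15.3912*sin(l)^5 + 19.387*sin(l)^4 - 4.1846*sin(l)^3 + 26.2969*sin(l)^2 - 6.477*sin(l) + 6.5025)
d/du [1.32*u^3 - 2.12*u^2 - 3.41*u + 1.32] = 3.96*u^2 - 4.24*u - 3.41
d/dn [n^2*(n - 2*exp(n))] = n*(-2*n*exp(n) + 3*n - 4*exp(n))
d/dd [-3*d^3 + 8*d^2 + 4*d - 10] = -9*d^2 + 16*d + 4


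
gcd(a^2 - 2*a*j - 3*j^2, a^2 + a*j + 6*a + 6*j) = a + j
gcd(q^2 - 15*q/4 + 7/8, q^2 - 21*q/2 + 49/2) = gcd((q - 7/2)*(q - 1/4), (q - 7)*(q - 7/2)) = q - 7/2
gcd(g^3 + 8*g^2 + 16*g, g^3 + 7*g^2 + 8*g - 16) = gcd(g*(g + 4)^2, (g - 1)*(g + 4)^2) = g^2 + 8*g + 16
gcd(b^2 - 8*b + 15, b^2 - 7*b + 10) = b - 5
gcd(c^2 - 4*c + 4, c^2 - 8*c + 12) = c - 2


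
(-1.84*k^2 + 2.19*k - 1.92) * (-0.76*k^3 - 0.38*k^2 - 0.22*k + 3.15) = 1.3984*k^5 - 0.9652*k^4 + 1.0318*k^3 - 5.5482*k^2 + 7.3209*k - 6.048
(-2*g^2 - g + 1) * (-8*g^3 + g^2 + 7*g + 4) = 16*g^5 + 6*g^4 - 23*g^3 - 14*g^2 + 3*g + 4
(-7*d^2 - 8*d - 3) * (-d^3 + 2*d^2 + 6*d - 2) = 7*d^5 - 6*d^4 - 55*d^3 - 40*d^2 - 2*d + 6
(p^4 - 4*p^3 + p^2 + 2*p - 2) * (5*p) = 5*p^5 - 20*p^4 + 5*p^3 + 10*p^2 - 10*p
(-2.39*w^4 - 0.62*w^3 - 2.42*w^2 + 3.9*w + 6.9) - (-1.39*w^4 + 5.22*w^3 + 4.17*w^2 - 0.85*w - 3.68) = -1.0*w^4 - 5.84*w^3 - 6.59*w^2 + 4.75*w + 10.58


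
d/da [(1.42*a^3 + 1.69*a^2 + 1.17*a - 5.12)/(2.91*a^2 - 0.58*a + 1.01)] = (4.1322*a^4 - 1.6472*a^3 - 0.0823*a^2 + 33.2122*a - 1.7879)/(8.4681*a^4 - 3.3756*a^3 + 6.2146*a^2 - 1.1716*a + 1.0201)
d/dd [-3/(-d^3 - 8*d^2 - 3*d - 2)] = 3*(-3*d^2 - 16*d - 3)/(d^3 + 8*d^2 + 3*d + 2)^2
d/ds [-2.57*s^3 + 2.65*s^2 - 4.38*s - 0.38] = -7.71*s^2 + 5.3*s - 4.38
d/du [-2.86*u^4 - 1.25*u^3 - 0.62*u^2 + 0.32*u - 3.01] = -11.44*u^3 - 3.75*u^2 - 1.24*u + 0.32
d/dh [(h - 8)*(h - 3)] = 2*h - 11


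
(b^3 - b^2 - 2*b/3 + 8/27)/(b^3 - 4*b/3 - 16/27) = (3*b - 1)/(3*b + 2)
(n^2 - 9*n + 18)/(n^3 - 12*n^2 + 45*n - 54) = 1/(n - 3)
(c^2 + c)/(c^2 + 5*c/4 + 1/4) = 4*c/(4*c + 1)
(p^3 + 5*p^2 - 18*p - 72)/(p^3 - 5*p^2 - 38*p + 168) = (p + 3)/(p - 7)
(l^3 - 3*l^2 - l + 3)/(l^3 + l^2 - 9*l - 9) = (l - 1)/(l + 3)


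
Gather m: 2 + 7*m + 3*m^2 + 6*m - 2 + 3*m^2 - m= 6*m^2 + 12*m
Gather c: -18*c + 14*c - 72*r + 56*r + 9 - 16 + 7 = -4*c - 16*r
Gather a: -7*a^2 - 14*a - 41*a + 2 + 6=-7*a^2 - 55*a + 8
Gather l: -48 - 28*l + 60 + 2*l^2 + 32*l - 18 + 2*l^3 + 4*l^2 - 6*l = 2*l^3 + 6*l^2 - 2*l - 6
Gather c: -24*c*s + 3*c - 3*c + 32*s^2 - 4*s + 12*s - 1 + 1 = -24*c*s + 32*s^2 + 8*s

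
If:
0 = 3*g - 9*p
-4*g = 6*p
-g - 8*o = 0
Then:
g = 0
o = 0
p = 0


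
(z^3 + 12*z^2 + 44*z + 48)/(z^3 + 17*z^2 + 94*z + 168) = (z + 2)/(z + 7)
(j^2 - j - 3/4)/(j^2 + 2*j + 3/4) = (2*j - 3)/(2*j + 3)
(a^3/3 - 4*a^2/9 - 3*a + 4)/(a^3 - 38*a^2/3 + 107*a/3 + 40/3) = (3*a^3 - 4*a^2 - 27*a + 36)/(3*(3*a^3 - 38*a^2 + 107*a + 40))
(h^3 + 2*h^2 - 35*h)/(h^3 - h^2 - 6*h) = (-h^2 - 2*h + 35)/(-h^2 + h + 6)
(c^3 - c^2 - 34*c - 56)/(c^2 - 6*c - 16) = (c^2 - 3*c - 28)/(c - 8)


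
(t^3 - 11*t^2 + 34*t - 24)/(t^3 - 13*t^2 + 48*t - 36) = (t - 4)/(t - 6)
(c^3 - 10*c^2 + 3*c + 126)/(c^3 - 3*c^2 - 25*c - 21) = (c - 6)/(c + 1)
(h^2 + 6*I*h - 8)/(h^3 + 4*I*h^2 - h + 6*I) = (h + 4*I)/(h^2 + 2*I*h + 3)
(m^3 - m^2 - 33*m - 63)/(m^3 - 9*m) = (m^2 - 4*m - 21)/(m*(m - 3))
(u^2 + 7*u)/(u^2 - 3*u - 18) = u*(u + 7)/(u^2 - 3*u - 18)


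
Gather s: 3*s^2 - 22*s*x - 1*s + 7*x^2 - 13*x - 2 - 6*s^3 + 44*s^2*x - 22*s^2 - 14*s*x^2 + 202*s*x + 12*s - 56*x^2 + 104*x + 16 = -6*s^3 + s^2*(44*x - 19) + s*(-14*x^2 + 180*x + 11) - 49*x^2 + 91*x + 14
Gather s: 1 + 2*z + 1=2*z + 2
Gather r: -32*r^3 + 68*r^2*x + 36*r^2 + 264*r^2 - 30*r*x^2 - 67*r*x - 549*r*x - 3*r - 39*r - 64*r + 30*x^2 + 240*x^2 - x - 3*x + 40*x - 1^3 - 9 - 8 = -32*r^3 + r^2*(68*x + 300) + r*(-30*x^2 - 616*x - 106) + 270*x^2 + 36*x - 18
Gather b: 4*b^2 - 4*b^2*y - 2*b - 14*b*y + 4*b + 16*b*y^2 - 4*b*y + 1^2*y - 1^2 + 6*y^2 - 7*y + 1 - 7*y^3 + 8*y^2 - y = b^2*(4 - 4*y) + b*(16*y^2 - 18*y + 2) - 7*y^3 + 14*y^2 - 7*y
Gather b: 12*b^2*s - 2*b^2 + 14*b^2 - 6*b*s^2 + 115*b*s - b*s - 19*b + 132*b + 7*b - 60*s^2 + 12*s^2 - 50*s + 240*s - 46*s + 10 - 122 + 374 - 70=b^2*(12*s + 12) + b*(-6*s^2 + 114*s + 120) - 48*s^2 + 144*s + 192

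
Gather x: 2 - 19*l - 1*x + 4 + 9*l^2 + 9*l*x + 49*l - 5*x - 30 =9*l^2 + 30*l + x*(9*l - 6) - 24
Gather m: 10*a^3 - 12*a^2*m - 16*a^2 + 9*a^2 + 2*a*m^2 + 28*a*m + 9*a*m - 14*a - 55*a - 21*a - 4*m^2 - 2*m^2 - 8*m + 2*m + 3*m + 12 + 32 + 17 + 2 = 10*a^3 - 7*a^2 - 90*a + m^2*(2*a - 6) + m*(-12*a^2 + 37*a - 3) + 63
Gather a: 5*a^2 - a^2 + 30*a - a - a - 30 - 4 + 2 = 4*a^2 + 28*a - 32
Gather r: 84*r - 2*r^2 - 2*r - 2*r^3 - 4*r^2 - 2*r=-2*r^3 - 6*r^2 + 80*r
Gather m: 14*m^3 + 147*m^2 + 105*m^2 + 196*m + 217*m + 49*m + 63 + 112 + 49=14*m^3 + 252*m^2 + 462*m + 224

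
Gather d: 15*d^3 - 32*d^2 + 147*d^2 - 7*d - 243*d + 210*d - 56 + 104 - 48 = 15*d^3 + 115*d^2 - 40*d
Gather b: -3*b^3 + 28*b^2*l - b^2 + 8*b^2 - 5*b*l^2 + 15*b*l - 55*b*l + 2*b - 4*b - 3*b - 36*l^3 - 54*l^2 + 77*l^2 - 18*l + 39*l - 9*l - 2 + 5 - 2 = -3*b^3 + b^2*(28*l + 7) + b*(-5*l^2 - 40*l - 5) - 36*l^3 + 23*l^2 + 12*l + 1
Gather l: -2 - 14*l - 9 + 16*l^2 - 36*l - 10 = 16*l^2 - 50*l - 21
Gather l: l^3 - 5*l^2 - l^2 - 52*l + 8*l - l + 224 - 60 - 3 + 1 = l^3 - 6*l^2 - 45*l + 162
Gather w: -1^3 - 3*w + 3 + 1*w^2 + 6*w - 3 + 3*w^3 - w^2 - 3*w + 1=3*w^3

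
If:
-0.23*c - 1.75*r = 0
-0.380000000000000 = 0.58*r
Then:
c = 4.99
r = -0.66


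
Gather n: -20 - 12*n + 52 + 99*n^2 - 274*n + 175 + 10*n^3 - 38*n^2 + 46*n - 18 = 10*n^3 + 61*n^2 - 240*n + 189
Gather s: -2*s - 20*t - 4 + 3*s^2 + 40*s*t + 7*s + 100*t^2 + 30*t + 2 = 3*s^2 + s*(40*t + 5) + 100*t^2 + 10*t - 2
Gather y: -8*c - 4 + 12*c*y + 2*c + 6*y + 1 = -6*c + y*(12*c + 6) - 3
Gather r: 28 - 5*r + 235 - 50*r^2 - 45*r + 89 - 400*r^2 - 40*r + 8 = -450*r^2 - 90*r + 360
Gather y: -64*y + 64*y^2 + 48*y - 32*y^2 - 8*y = 32*y^2 - 24*y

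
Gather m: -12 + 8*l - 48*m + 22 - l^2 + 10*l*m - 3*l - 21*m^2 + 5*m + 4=-l^2 + 5*l - 21*m^2 + m*(10*l - 43) + 14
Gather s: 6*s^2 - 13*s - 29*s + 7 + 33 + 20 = 6*s^2 - 42*s + 60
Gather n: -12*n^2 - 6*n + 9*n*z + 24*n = -12*n^2 + n*(9*z + 18)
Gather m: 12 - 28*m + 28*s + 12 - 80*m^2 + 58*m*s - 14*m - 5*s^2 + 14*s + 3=-80*m^2 + m*(58*s - 42) - 5*s^2 + 42*s + 27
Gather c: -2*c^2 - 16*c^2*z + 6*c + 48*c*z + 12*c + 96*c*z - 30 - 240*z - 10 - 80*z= c^2*(-16*z - 2) + c*(144*z + 18) - 320*z - 40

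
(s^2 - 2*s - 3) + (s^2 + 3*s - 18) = 2*s^2 + s - 21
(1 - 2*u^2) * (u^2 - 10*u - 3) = -2*u^4 + 20*u^3 + 7*u^2 - 10*u - 3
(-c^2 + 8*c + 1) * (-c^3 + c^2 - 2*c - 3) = c^5 - 9*c^4 + 9*c^3 - 12*c^2 - 26*c - 3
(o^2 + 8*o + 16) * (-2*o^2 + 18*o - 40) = -2*o^4 + 2*o^3 + 72*o^2 - 32*o - 640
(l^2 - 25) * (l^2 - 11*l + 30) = l^4 - 11*l^3 + 5*l^2 + 275*l - 750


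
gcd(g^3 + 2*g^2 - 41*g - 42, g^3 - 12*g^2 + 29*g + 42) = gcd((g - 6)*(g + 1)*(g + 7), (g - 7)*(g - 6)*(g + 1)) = g^2 - 5*g - 6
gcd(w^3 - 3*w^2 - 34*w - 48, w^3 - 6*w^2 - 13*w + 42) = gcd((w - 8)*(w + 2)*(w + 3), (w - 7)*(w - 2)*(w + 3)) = w + 3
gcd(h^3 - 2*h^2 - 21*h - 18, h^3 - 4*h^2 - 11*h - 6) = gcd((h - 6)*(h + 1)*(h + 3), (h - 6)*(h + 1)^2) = h^2 - 5*h - 6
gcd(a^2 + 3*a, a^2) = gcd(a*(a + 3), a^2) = a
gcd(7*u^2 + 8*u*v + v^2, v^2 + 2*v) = 1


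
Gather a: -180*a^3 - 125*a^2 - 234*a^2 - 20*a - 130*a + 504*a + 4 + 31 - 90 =-180*a^3 - 359*a^2 + 354*a - 55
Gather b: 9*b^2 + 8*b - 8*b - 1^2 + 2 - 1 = 9*b^2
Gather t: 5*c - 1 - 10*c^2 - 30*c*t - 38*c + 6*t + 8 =-10*c^2 - 33*c + t*(6 - 30*c) + 7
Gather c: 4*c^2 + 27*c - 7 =4*c^2 + 27*c - 7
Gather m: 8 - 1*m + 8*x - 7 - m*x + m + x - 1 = -m*x + 9*x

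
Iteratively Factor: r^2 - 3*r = (r)*(r - 3)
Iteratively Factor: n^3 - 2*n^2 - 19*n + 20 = (n - 5)*(n^2 + 3*n - 4) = (n - 5)*(n - 1)*(n + 4)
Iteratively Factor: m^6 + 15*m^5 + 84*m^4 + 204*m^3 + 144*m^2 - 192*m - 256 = (m + 2)*(m^5 + 13*m^4 + 58*m^3 + 88*m^2 - 32*m - 128) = (m + 2)*(m + 4)*(m^4 + 9*m^3 + 22*m^2 - 32) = (m + 2)^2*(m + 4)*(m^3 + 7*m^2 + 8*m - 16) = (m - 1)*(m + 2)^2*(m + 4)*(m^2 + 8*m + 16) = (m - 1)*(m + 2)^2*(m + 4)^2*(m + 4)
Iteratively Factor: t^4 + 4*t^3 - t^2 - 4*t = (t + 1)*(t^3 + 3*t^2 - 4*t) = (t + 1)*(t + 4)*(t^2 - t) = (t - 1)*(t + 1)*(t + 4)*(t)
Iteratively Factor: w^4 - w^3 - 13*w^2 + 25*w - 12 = (w - 1)*(w^3 - 13*w + 12) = (w - 3)*(w - 1)*(w^2 + 3*w - 4) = (w - 3)*(w - 1)*(w + 4)*(w - 1)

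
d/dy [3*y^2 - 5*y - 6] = 6*y - 5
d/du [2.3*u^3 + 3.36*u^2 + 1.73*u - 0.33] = 6.9*u^2 + 6.72*u + 1.73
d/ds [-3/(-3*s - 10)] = -9/(3*s + 10)^2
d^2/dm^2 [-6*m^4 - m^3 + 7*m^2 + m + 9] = -72*m^2 - 6*m + 14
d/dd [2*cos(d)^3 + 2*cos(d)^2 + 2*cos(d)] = 2*(3*sin(d)^2 - 2*cos(d) - 4)*sin(d)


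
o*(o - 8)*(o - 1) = o^3 - 9*o^2 + 8*o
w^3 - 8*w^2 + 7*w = w*(w - 7)*(w - 1)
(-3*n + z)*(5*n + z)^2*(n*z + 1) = -75*n^4*z - 5*n^3*z^2 - 75*n^3 + 7*n^2*z^3 - 5*n^2*z + n*z^4 + 7*n*z^2 + z^3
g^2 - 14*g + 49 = (g - 7)^2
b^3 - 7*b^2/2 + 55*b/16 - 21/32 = (b - 7/4)*(b - 3/2)*(b - 1/4)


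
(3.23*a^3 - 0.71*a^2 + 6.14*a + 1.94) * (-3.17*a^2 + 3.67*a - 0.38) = -10.2391*a^5 + 14.1048*a^4 - 23.2969*a^3 + 16.6538*a^2 + 4.7866*a - 0.7372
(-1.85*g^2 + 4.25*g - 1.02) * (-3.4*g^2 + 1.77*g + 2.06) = 6.29*g^4 - 17.7245*g^3 + 7.1795*g^2 + 6.9496*g - 2.1012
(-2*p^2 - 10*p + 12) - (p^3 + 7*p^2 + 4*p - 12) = -p^3 - 9*p^2 - 14*p + 24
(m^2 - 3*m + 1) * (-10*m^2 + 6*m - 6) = -10*m^4 + 36*m^3 - 34*m^2 + 24*m - 6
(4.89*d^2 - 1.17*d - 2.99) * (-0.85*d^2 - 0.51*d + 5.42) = -4.1565*d^4 - 1.4994*d^3 + 29.642*d^2 - 4.8165*d - 16.2058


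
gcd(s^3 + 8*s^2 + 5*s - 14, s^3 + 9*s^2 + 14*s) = s^2 + 9*s + 14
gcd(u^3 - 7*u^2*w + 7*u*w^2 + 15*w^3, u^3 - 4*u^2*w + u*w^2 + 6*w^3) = u^2 - 2*u*w - 3*w^2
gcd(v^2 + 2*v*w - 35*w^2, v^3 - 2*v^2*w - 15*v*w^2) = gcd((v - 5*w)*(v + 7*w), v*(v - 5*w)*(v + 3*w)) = v - 5*w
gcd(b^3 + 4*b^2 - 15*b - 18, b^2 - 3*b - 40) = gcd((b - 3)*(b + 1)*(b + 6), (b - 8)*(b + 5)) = 1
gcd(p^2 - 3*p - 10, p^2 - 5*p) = p - 5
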